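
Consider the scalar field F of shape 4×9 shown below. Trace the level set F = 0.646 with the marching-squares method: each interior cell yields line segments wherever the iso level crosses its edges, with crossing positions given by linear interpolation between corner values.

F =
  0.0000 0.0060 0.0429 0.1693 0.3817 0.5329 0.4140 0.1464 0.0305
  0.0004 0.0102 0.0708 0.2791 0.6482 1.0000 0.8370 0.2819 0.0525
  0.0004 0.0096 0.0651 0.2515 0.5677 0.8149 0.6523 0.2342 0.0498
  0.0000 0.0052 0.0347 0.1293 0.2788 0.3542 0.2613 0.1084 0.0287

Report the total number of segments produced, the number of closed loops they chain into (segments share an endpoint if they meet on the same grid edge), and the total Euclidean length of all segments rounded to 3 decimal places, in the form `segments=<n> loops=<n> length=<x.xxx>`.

cell (0,3): code 0100 → (0.992,4.000)–(1.000,3.994)
cell (0,4): code 1100 → (0.242,5.000)–(0.992,4.000)
cell (0,5): code 1100 → (0.548,6.000)–(0.242,5.000)
cell (0,6): code 1000 → (1.000,6.344)–(0.548,6.000)
cell (1,3): code 0010 → (1.000,3.994)–(1.027,4.000)
cell (1,4): code 0111 → (1.027,4.000)–(2.000,4.317)
cell (1,6): code 1001 → (2.000,6.015)–(1.000,6.344)
cell (2,4): code 0010 → (2.000,4.317)–(2.367,5.000)
cell (2,5): code 0011 → (2.367,5.000)–(2.016,6.000)
cell (2,6): code 0001 → (2.016,6.000)–(2.000,6.015)
total: 10 segments, chained into 1 closed loop(s), length Σ = 6.834269

segments=10 loops=1 length=6.834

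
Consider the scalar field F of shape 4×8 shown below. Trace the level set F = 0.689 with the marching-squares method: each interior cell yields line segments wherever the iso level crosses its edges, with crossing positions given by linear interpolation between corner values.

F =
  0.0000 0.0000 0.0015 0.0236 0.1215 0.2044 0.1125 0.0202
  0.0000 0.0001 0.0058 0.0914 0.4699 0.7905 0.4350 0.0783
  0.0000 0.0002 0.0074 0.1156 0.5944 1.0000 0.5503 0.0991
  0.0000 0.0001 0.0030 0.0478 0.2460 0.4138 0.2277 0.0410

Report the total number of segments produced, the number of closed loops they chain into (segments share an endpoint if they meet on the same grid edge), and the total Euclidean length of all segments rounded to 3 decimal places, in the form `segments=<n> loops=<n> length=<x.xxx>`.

segments=6 loops=1 length=4.675

cell (0,4): code 0100 → (0.827,5.000)–(1.000,4.683)
cell (0,5): code 1000 → (1.000,5.286)–(0.827,5.000)
cell (1,4): code 0110 → (1.000,4.683)–(2.000,4.233)
cell (1,5): code 1001 → (2.000,5.692)–(1.000,5.286)
cell (2,4): code 0010 → (2.000,4.233)–(2.531,5.000)
cell (2,5): code 0001 → (2.531,5.000)–(2.000,5.692)
total: 6 segments, chained into 1 closed loop(s), length Σ = 4.674792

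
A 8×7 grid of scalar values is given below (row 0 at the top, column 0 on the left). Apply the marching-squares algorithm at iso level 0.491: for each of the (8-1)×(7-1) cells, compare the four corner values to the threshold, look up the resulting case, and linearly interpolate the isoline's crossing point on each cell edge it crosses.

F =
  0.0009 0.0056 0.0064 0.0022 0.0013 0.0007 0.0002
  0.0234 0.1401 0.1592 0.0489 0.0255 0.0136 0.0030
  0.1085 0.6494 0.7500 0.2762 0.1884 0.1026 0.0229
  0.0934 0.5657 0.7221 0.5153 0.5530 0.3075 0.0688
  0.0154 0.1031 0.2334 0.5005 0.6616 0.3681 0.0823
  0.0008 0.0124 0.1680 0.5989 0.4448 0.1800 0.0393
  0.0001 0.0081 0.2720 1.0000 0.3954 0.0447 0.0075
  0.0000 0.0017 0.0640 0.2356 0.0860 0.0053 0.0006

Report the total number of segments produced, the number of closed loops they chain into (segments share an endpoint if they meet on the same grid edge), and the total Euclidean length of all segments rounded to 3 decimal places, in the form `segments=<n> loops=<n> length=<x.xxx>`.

cell (1,0): code 0100 → (1.689,1.000)–(2.000,0.707)
cell (1,1): code 1100 → (1.562,2.000)–(1.689,1.000)
cell (1,2): code 1000 → (2.000,2.547)–(1.562,2.000)
cell (2,0): code 0110 → (2.000,0.707)–(3.000,0.842)
cell (2,2): code 1101 → (2.898,3.000)–(2.000,2.547)
cell (2,3): code 1100 → (2.830,4.000)–(2.898,3.000)
cell (2,4): code 1000 → (3.000,4.253)–(2.830,4.000)
cell (3,0): code 0010 → (3.000,0.842)–(3.161,1.000)
cell (3,1): code 0011 → (3.161,1.000)–(3.473,2.000)
cell (3,2): code 0111 → (3.473,2.000)–(4.000,2.964)
cell (3,4): code 1001 → (4.000,4.581)–(3.000,4.253)
cell (4,2): code 0110 → (4.000,2.964)–(5.000,2.750)
cell (4,3): code 1011 → (5.000,3.700)–(4.787,4.000)
cell (4,4): code 0001 → (4.787,4.000)–(4.000,4.581)
cell (5,2): code 0110 → (5.000,2.750)–(6.000,2.301)
cell (5,3): code 1001 → (6.000,3.842)–(5.000,3.700)
cell (6,2): code 0010 → (6.000,2.301)–(6.666,3.000)
cell (6,3): code 0001 → (6.666,3.000)–(6.000,3.842)
total: 18 segments, chained into 1 closed loop(s), length Σ = 15.397138

segments=18 loops=1 length=15.397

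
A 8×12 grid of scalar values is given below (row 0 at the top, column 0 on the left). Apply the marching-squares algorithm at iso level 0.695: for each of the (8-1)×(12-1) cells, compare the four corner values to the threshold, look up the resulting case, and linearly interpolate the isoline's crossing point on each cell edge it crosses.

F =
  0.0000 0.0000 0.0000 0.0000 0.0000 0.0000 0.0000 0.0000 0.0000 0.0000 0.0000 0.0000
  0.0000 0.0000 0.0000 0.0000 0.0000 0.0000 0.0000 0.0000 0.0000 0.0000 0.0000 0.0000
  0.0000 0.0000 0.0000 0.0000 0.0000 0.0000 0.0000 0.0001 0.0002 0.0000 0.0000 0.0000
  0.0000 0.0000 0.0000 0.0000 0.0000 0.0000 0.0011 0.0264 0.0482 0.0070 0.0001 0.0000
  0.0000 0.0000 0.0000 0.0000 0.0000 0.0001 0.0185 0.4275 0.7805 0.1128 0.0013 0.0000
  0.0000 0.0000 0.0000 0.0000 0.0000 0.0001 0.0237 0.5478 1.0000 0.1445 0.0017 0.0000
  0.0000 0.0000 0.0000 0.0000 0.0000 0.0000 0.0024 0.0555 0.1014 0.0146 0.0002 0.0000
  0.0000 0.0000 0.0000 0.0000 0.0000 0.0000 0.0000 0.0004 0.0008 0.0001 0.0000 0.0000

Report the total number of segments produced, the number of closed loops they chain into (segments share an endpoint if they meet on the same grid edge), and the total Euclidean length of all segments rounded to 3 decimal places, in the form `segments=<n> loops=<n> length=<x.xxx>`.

segments=6 loops=1 length=3.805

cell (3,7): code 0100 → (3.883,8.000)–(4.000,7.758)
cell (3,8): code 1000 → (4.000,8.128)–(3.883,8.000)
cell (4,7): code 0110 → (4.000,7.758)–(5.000,7.326)
cell (4,8): code 1001 → (5.000,8.357)–(4.000,8.128)
cell (5,7): code 0010 → (5.000,7.326)–(5.339,8.000)
cell (5,8): code 0001 → (5.339,8.000)–(5.000,8.357)
total: 6 segments, chained into 1 closed loop(s), length Σ = 3.804683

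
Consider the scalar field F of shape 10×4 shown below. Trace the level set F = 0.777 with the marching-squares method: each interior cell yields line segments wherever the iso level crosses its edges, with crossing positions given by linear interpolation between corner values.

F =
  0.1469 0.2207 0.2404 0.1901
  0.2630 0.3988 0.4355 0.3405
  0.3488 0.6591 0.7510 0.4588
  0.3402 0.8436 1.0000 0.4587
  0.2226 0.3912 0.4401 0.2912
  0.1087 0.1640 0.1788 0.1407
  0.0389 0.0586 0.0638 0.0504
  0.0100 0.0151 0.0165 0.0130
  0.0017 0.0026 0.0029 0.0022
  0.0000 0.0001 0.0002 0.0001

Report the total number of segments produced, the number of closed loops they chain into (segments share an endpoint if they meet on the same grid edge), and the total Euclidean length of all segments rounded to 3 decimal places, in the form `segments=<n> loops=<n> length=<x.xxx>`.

cell (2,0): code 0100 → (2.639,1.000)–(3.000,0.868)
cell (2,1): code 1100 → (2.104,2.000)–(2.639,1.000)
cell (2,2): code 1000 → (3.000,2.412)–(2.104,2.000)
cell (3,0): code 0010 → (3.000,0.868)–(3.147,1.000)
cell (3,1): code 0011 → (3.147,1.000)–(3.398,2.000)
cell (3,2): code 0001 → (3.398,2.000)–(3.000,2.412)
total: 6 segments, chained into 1 closed loop(s), length Σ = 4.306167

segments=6 loops=1 length=4.306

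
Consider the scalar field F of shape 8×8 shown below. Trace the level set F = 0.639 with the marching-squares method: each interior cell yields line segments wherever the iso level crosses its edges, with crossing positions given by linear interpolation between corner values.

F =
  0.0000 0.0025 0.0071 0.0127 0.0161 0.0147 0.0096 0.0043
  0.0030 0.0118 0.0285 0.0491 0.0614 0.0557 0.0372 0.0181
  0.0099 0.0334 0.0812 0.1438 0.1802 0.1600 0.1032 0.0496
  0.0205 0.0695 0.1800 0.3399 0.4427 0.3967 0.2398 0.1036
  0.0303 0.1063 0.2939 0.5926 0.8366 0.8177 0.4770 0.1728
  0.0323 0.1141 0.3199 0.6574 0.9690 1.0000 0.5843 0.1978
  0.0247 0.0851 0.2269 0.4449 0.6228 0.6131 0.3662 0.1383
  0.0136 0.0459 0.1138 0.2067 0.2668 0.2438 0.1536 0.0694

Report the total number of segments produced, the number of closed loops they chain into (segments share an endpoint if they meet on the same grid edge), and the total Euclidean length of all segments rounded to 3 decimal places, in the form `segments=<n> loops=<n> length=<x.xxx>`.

segments=10 loops=1 length=8.418

cell (3,3): code 0100 → (3.498,4.000)–(4.000,3.190)
cell (3,4): code 1100 → (3.576,5.000)–(3.498,4.000)
cell (3,5): code 1000 → (4.000,5.525)–(3.576,5.000)
cell (4,2): code 0100 → (4.716,3.000)–(5.000,2.945)
cell (4,3): code 1110 → (4.000,3.190)–(4.716,3.000)
cell (4,5): code 1001 → (5.000,5.868)–(4.000,5.525)
cell (5,2): code 0010 → (5.000,2.945)–(5.087,3.000)
cell (5,3): code 0011 → (5.087,3.000)–(5.953,4.000)
cell (5,4): code 0011 → (5.953,4.000)–(5.933,5.000)
cell (5,5): code 0001 → (5.933,5.000)–(5.000,5.868)
total: 10 segments, chained into 1 closed loop(s), length Σ = 8.418273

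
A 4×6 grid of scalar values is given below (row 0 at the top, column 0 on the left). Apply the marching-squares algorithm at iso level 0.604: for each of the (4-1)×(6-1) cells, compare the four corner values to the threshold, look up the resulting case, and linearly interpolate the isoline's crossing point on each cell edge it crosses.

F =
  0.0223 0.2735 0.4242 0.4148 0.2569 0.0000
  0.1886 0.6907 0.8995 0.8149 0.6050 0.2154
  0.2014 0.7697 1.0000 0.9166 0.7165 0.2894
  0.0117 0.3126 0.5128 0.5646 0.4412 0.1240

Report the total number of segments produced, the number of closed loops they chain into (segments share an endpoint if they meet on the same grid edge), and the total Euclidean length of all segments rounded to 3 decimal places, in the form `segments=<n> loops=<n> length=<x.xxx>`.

cell (0,0): code 0100 → (0.792,1.000)–(1.000,0.827)
cell (0,1): code 1100 → (0.378,2.000)–(0.792,1.000)
cell (0,2): code 1100 → (0.473,3.000)–(0.378,2.000)
cell (0,3): code 1100 → (0.997,4.000)–(0.473,3.000)
cell (0,4): code 1000 → (1.000,4.003)–(0.997,4.000)
cell (1,0): code 0110 → (1.000,0.827)–(2.000,0.708)
cell (1,4): code 1001 → (2.000,4.263)–(1.000,4.003)
cell (2,0): code 0010 → (2.000,0.708)–(2.363,1.000)
cell (2,1): code 0011 → (2.363,1.000)–(2.813,2.000)
cell (2,2): code 0011 → (2.813,2.000)–(2.888,3.000)
cell (2,3): code 0011 → (2.888,3.000)–(2.409,4.000)
cell (2,4): code 0001 → (2.409,4.000)–(2.000,4.263)
total: 12 segments, chained into 1 closed loop(s), length Σ = 9.690283

segments=12 loops=1 length=9.690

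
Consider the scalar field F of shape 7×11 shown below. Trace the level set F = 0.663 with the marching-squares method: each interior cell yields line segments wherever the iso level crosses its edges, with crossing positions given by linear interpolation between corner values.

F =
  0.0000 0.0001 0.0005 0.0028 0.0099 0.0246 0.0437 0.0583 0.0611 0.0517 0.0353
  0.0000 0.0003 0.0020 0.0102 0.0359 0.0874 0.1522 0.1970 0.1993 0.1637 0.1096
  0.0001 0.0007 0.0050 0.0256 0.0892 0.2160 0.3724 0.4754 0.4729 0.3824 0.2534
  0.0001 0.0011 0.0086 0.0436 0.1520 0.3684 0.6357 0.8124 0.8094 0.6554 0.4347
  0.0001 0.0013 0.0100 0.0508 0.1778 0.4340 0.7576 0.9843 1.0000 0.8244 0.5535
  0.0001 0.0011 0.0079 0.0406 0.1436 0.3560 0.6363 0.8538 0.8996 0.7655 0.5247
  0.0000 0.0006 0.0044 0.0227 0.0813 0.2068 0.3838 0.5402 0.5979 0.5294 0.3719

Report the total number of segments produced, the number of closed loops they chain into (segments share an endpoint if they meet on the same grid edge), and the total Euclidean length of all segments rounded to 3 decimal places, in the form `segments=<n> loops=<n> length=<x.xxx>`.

cell (2,6): code 0100 → (2.557,7.000)–(3.000,6.154)
cell (2,7): code 1100 → (2.565,8.000)–(2.557,7.000)
cell (2,8): code 1000 → (3.000,8.951)–(2.565,8.000)
cell (3,5): code 0100 → (3.224,6.000)–(4.000,5.708)
cell (3,6): code 1110 → (3.000,6.154)–(3.224,6.000)
cell (3,8): code 1101 → (3.045,9.000)–(3.000,8.951)
cell (3,9): code 1000 → (4.000,9.596)–(3.045,9.000)
cell (4,5): code 0010 → (4.000,5.708)–(4.780,6.000)
cell (4,6): code 0111 → (4.780,6.000)–(5.000,6.123)
cell (4,9): code 1001 → (5.000,9.426)–(4.000,9.596)
cell (5,6): code 0010 → (5.000,6.123)–(5.608,7.000)
cell (5,7): code 0011 → (5.608,7.000)–(5.784,8.000)
cell (5,8): code 0011 → (5.784,8.000)–(5.434,9.000)
cell (5,9): code 0001 → (5.434,9.000)–(5.000,9.426)
total: 14 segments, chained into 1 closed loop(s), length Σ = 11.143645

segments=14 loops=1 length=11.144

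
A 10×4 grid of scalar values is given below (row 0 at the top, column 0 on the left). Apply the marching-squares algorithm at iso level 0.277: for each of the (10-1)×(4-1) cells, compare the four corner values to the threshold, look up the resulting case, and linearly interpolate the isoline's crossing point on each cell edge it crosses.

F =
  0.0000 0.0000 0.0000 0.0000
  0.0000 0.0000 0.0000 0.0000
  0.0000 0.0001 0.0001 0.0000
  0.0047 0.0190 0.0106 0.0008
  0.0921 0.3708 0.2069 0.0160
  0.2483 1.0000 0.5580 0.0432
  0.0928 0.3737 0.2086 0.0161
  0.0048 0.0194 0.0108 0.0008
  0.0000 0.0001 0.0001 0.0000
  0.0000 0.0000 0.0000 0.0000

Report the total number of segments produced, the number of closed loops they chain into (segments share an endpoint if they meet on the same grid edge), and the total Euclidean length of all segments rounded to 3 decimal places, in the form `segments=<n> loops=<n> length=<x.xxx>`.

cell (3,0): code 0100 → (3.733,1.000)–(4.000,0.663)
cell (3,1): code 1000 → (4.000,1.572)–(3.733,1.000)
cell (4,0): code 0110 → (4.000,0.663)–(5.000,0.038)
cell (4,1): code 1101 → (4.200,2.000)–(4.000,1.572)
cell (4,2): code 1000 → (5.000,2.546)–(4.200,2.000)
cell (5,0): code 0110 → (5.000,0.038)–(6.000,0.656)
cell (5,1): code 1011 → (6.000,1.586)–(5.804,2.000)
cell (5,2): code 0001 → (5.804,2.000)–(5.000,2.546)
cell (6,0): code 0010 → (6.000,0.656)–(6.273,1.000)
cell (6,1): code 0001 → (6.273,1.000)–(6.000,1.586)
total: 10 segments, chained into 1 closed loop(s), length Σ = 7.371904

segments=10 loops=1 length=7.372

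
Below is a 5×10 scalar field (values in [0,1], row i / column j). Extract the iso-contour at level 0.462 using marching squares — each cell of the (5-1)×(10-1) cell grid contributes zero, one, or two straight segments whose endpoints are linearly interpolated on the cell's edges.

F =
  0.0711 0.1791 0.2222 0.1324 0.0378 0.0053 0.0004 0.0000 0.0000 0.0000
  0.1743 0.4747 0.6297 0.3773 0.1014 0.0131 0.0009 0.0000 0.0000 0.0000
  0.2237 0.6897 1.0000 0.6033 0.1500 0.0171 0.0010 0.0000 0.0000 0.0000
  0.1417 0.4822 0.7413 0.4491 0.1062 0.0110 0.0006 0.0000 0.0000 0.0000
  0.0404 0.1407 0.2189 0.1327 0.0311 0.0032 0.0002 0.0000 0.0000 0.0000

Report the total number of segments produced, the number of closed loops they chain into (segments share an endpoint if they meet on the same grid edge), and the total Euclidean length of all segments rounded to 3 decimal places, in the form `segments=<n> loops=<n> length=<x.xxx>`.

cell (0,0): code 0100 → (0.957,1.000)–(1.000,0.958)
cell (0,1): code 1100 → (0.588,2.000)–(0.957,1.000)
cell (0,2): code 1000 → (1.000,2.664)–(0.588,2.000)
cell (1,0): code 0110 → (1.000,0.958)–(2.000,0.511)
cell (1,2): code 1101 → (1.375,3.000)–(1.000,2.664)
cell (1,3): code 1000 → (2.000,3.312)–(1.375,3.000)
cell (2,0): code 0110 → (2.000,0.511)–(3.000,0.941)
cell (2,2): code 1011 → (3.000,2.956)–(2.916,3.000)
cell (2,3): code 0001 → (2.916,3.000)–(2.000,3.312)
cell (3,0): code 0010 → (3.000,0.941)–(3.059,1.000)
cell (3,1): code 0011 → (3.059,1.000)–(3.535,2.000)
cell (3,2): code 0001 → (3.535,2.000)–(3.000,2.956)
total: 12 segments, chained into 1 closed loop(s), length Σ = 8.641399

segments=12 loops=1 length=8.641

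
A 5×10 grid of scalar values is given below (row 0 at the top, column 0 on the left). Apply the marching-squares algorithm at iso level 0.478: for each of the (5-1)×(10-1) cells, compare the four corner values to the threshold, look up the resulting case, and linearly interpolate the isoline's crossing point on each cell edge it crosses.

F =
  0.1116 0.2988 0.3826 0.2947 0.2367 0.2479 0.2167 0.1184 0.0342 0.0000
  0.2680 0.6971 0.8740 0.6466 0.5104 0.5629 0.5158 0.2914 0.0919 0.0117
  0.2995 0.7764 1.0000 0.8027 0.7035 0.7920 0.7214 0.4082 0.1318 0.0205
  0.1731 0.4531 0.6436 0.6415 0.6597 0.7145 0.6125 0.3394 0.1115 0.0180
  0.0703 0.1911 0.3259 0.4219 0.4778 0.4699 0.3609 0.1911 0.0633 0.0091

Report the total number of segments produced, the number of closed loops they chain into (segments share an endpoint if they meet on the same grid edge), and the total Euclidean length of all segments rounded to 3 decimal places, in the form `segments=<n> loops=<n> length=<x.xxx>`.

cell (0,0): code 0100 → (0.450,1.000)–(1.000,0.489)
cell (0,1): code 1100 → (0.194,2.000)–(0.450,1.000)
cell (0,2): code 1100 → (0.521,3.000)–(0.194,2.000)
cell (0,3): code 1100 → (0.882,4.000)–(0.521,3.000)
cell (0,4): code 1100 → (0.730,5.000)–(0.882,4.000)
cell (0,5): code 1100 → (0.874,6.000)–(0.730,5.000)
cell (0,6): code 1000 → (1.000,6.168)–(0.874,6.000)
cell (1,0): code 0110 → (1.000,0.489)–(2.000,0.374)
cell (1,6): code 1001 → (2.000,6.777)–(1.000,6.168)
cell (2,0): code 0010 → (2.000,0.374)–(2.923,1.000)
cell (2,1): code 0111 → (2.923,1.000)–(3.000,1.131)
cell (2,6): code 1001 → (3.000,6.492)–(2.000,6.777)
cell (3,1): code 0010 → (3.000,1.131)–(3.521,2.000)
cell (3,2): code 0011 → (3.521,2.000)–(3.745,3.000)
cell (3,3): code 0011 → (3.745,3.000)–(3.999,4.000)
cell (3,4): code 0011 → (3.999,4.000)–(3.967,5.000)
cell (3,5): code 0011 → (3.967,5.000)–(3.535,6.000)
cell (3,6): code 0001 → (3.535,6.000)–(3.000,6.492)
total: 18 segments, chained into 1 closed loop(s), length Σ = 16.500655

segments=18 loops=1 length=16.501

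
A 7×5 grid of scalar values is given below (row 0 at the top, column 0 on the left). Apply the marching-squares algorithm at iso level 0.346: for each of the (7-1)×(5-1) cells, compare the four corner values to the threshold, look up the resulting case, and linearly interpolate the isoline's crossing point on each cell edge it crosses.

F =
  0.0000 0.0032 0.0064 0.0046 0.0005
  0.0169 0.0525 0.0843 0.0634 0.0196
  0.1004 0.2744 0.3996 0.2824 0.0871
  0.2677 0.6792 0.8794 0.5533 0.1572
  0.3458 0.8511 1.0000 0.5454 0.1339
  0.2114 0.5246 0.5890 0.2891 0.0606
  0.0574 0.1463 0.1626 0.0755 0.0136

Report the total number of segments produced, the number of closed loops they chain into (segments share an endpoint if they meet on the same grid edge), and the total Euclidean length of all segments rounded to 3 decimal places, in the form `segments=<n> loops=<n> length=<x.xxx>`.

segments=14 loops=1 length=11.271

cell (1,1): code 0100 → (1.830,2.000)–(2.000,1.572)
cell (1,2): code 1000 → (2.000,2.457)–(1.830,2.000)
cell (2,0): code 0100 → (2.177,1.000)–(3.000,0.190)
cell (2,1): code 1110 → (2.000,1.572)–(2.177,1.000)
cell (2,2): code 1101 → (2.235,3.000)–(2.000,2.457)
cell (2,3): code 1000 → (3.000,3.523)–(2.235,3.000)
cell (3,0): code 0110 → (3.000,0.190)–(4.000,0.000)
cell (3,3): code 1001 → (4.000,3.485)–(3.000,3.523)
cell (4,0): code 0110 → (4.000,0.000)–(5.000,0.430)
cell (4,2): code 1011 → (5.000,2.810)–(4.778,3.000)
cell (4,3): code 0001 → (4.778,3.000)–(4.000,3.485)
cell (5,0): code 0010 → (5.000,0.430)–(5.472,1.000)
cell (5,1): code 0011 → (5.472,1.000)–(5.570,2.000)
cell (5,2): code 0001 → (5.570,2.000)–(5.000,2.810)
total: 14 segments, chained into 1 closed loop(s), length Σ = 11.271323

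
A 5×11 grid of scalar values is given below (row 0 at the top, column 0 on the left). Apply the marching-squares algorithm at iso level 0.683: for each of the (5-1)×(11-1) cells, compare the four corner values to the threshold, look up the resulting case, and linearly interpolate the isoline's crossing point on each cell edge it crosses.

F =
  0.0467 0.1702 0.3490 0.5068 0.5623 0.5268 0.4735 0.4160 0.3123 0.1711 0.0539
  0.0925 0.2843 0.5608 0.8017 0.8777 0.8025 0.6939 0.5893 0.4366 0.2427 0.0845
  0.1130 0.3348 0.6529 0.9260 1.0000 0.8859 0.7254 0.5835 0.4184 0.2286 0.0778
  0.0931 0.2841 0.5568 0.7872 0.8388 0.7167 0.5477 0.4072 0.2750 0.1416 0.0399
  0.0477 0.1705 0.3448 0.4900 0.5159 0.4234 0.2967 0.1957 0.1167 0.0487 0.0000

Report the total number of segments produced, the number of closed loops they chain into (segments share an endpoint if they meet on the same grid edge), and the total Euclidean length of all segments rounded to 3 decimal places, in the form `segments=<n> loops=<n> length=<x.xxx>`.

segments=14 loops=1 length=11.412

cell (0,2): code 0100 → (0.597,3.000)–(1.000,2.507)
cell (0,3): code 1100 → (0.383,4.000)–(0.597,3.000)
cell (0,4): code 1100 → (0.567,5.000)–(0.383,4.000)
cell (0,5): code 1100 → (0.951,6.000)–(0.567,5.000)
cell (0,6): code 1000 → (1.000,6.104)–(0.951,6.000)
cell (1,2): code 0110 → (1.000,2.507)–(2.000,2.110)
cell (1,6): code 1001 → (2.000,6.299)–(1.000,6.104)
cell (2,2): code 0110 → (2.000,2.110)–(3.000,2.548)
cell (2,5): code 1011 → (3.000,5.199)–(2.239,6.000)
cell (2,6): code 0001 → (2.239,6.000)–(2.000,6.299)
cell (3,2): code 0010 → (3.000,2.548)–(3.351,3.000)
cell (3,3): code 0011 → (3.351,3.000)–(3.483,4.000)
cell (3,4): code 0011 → (3.483,4.000)–(3.115,5.000)
cell (3,5): code 0001 → (3.115,5.000)–(3.000,5.199)
total: 14 segments, chained into 1 closed loop(s), length Σ = 11.412264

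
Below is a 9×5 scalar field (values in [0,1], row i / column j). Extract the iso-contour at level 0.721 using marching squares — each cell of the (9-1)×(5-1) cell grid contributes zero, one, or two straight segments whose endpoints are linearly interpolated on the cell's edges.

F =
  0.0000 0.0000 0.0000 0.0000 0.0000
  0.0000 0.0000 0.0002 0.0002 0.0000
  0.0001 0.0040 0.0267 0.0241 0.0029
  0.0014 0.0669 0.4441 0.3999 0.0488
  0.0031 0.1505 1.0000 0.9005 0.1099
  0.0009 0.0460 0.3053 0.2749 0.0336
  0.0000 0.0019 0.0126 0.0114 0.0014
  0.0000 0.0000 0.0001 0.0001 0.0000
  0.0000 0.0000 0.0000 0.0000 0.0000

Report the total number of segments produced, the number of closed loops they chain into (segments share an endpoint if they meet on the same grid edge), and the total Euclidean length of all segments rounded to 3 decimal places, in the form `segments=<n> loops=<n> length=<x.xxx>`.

cell (3,1): code 0100 → (3.498,2.000)–(4.000,1.672)
cell (3,2): code 1100 → (3.641,3.000)–(3.498,2.000)
cell (3,3): code 1000 → (4.000,3.227)–(3.641,3.000)
cell (4,1): code 0010 → (4.000,1.672)–(4.402,2.000)
cell (4,2): code 0011 → (4.402,2.000)–(4.287,3.000)
cell (4,3): code 0001 → (4.287,3.000)–(4.000,3.227)
total: 6 segments, chained into 1 closed loop(s), length Σ = 3.925670

segments=6 loops=1 length=3.926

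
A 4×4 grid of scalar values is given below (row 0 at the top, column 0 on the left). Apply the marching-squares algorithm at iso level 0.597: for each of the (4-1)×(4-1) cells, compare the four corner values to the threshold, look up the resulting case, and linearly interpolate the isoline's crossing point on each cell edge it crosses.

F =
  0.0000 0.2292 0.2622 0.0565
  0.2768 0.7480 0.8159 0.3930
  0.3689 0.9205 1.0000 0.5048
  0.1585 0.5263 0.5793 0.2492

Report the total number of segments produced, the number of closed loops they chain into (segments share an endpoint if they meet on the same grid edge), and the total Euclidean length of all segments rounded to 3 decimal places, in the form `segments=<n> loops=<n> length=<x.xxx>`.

cell (0,0): code 0100 → (0.709,1.000)–(1.000,0.680)
cell (0,1): code 1100 → (0.605,2.000)–(0.709,1.000)
cell (0,2): code 1000 → (1.000,2.518)–(0.605,2.000)
cell (1,0): code 0110 → (1.000,0.680)–(2.000,0.414)
cell (1,2): code 1001 → (2.000,2.814)–(1.000,2.518)
cell (2,0): code 0010 → (2.000,0.414)–(2.821,1.000)
cell (2,1): code 0011 → (2.821,1.000)–(2.958,2.000)
cell (2,2): code 0001 → (2.958,2.000)–(2.000,2.814)
total: 8 segments, chained into 1 closed loop(s), length Σ = 7.442370

segments=8 loops=1 length=7.442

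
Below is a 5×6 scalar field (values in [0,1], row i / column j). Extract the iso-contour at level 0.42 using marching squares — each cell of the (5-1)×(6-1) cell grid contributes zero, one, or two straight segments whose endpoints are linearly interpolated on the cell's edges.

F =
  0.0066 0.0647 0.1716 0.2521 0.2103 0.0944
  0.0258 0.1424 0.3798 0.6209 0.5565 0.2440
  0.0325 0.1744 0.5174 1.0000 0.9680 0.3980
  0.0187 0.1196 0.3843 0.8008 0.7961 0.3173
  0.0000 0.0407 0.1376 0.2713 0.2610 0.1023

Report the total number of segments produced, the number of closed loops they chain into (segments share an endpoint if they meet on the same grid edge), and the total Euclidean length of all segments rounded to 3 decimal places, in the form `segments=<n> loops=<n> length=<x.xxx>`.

segments=12 loops=1 length=10.123

cell (0,2): code 0100 → (0.455,3.000)–(1.000,2.167)
cell (0,3): code 1100 → (0.606,4.000)–(0.455,3.000)
cell (0,4): code 1000 → (1.000,4.437)–(0.606,4.000)
cell (1,1): code 0100 → (1.292,2.000)–(2.000,1.716)
cell (1,2): code 1110 → (1.000,2.167)–(1.292,2.000)
cell (1,4): code 1001 → (2.000,4.961)–(1.000,4.437)
cell (2,1): code 0010 → (2.000,1.716)–(2.732,2.000)
cell (2,2): code 0111 → (2.732,2.000)–(3.000,2.086)
cell (2,4): code 1001 → (3.000,4.786)–(2.000,4.961)
cell (3,2): code 0010 → (3.000,2.086)–(3.719,3.000)
cell (3,3): code 0011 → (3.719,3.000)–(3.703,4.000)
cell (3,4): code 0001 → (3.703,4.000)–(3.000,4.786)
total: 12 segments, chained into 1 closed loop(s), length Σ = 10.122834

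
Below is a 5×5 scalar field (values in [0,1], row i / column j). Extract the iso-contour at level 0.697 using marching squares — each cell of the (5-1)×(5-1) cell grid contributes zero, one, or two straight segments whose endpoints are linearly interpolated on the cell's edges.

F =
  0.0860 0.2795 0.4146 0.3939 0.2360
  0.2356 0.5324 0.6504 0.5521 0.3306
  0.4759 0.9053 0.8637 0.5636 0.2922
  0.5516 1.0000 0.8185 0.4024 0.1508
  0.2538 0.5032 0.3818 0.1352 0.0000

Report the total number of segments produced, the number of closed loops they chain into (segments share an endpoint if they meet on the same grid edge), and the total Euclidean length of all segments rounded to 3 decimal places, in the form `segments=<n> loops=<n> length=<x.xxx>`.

cell (1,0): code 0100 → (1.441,1.000)–(2.000,0.515)
cell (1,1): code 1100 → (1.218,2.000)–(1.441,1.000)
cell (1,2): code 1000 → (2.000,2.555)–(1.218,2.000)
cell (2,0): code 0110 → (2.000,0.515)–(3.000,0.324)
cell (2,2): code 1001 → (3.000,2.292)–(2.000,2.555)
cell (3,0): code 0010 → (3.000,0.324)–(3.610,1.000)
cell (3,1): code 0011 → (3.610,1.000)–(3.278,2.000)
cell (3,2): code 0001 → (3.278,2.000)–(3.000,2.292)
total: 8 segments, chained into 1 closed loop(s), length Σ = 7.142512

segments=8 loops=1 length=7.143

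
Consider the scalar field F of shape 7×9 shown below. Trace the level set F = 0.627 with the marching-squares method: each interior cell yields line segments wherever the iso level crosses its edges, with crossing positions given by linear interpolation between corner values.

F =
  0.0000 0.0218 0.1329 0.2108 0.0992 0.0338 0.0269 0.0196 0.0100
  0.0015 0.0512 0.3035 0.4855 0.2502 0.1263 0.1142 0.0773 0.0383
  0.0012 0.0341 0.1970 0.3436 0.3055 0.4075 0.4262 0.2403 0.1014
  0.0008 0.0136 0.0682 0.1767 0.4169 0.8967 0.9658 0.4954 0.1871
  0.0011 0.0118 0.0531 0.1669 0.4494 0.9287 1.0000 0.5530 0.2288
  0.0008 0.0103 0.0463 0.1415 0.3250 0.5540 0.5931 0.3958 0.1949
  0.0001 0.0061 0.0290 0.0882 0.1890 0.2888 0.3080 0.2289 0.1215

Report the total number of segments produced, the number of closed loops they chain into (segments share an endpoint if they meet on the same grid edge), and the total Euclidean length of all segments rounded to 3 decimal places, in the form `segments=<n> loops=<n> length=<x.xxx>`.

cell (2,4): code 0100 → (2.449,5.000)–(3.000,4.438)
cell (2,5): code 1100 → (2.372,6.000)–(2.449,5.000)
cell (2,6): code 1000 → (3.000,6.720)–(2.372,6.000)
cell (3,4): code 0110 → (3.000,4.438)–(4.000,4.371)
cell (3,6): code 1001 → (4.000,6.834)–(3.000,6.720)
cell (4,4): code 0010 → (4.000,4.371)–(4.805,5.000)
cell (4,5): code 0011 → (4.805,5.000)–(4.917,6.000)
cell (4,6): code 0001 → (4.917,6.000)–(4.000,6.834)
total: 8 segments, chained into 1 closed loop(s), length Σ = 8.022356

segments=8 loops=1 length=8.022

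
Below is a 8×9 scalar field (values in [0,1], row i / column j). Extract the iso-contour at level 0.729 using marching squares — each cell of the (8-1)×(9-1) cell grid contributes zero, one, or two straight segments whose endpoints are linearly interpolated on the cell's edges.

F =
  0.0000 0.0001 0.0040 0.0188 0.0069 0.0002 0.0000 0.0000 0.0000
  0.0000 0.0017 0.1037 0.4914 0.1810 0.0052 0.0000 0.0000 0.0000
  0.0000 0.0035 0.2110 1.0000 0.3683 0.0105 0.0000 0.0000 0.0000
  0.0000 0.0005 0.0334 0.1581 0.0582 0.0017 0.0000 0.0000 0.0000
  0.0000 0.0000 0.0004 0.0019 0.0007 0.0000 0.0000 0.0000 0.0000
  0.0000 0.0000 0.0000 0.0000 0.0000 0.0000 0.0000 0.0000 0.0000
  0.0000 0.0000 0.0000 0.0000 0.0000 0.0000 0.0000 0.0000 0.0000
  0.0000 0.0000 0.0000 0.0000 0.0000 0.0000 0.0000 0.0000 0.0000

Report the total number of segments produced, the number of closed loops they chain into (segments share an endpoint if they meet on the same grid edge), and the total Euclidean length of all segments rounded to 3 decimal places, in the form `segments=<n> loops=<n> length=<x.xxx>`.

cell (1,2): code 0100 → (1.467,3.000)–(2.000,2.657)
cell (1,3): code 1000 → (2.000,3.429)–(1.467,3.000)
cell (2,2): code 0010 → (2.000,2.657)–(2.322,3.000)
cell (2,3): code 0001 → (2.322,3.000)–(2.000,3.429)
total: 4 segments, chained into 1 closed loop(s), length Σ = 2.325084

segments=4 loops=1 length=2.325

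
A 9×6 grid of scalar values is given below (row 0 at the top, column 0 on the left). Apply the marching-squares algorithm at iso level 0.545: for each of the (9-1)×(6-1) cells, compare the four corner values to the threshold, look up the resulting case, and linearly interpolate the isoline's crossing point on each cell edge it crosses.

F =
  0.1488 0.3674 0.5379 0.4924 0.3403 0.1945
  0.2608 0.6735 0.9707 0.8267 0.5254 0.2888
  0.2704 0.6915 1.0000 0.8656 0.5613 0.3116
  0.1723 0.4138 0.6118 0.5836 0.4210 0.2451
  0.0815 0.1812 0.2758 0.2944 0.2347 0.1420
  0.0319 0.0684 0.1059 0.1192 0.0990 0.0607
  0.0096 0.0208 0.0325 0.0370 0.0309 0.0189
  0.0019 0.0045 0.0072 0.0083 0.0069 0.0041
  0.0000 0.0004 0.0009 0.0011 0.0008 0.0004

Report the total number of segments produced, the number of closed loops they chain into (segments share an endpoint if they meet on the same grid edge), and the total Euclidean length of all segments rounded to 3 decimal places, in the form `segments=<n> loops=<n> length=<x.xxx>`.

cell (0,0): code 0100 → (0.580,1.000)–(1.000,0.689)
cell (0,1): code 1100 → (0.016,2.000)–(0.580,1.000)
cell (0,2): code 1100 → (0.157,3.000)–(0.016,2.000)
cell (0,3): code 1000 → (1.000,3.935)–(0.157,3.000)
cell (1,0): code 0110 → (1.000,0.689)–(2.000,0.652)
cell (1,3): code 1101 → (1.546,4.000)–(1.000,3.935)
cell (1,4): code 1000 → (2.000,4.065)–(1.546,4.000)
cell (2,0): code 0010 → (2.000,0.652)–(2.528,1.000)
cell (2,1): code 0111 → (2.528,1.000)–(3.000,1.663)
cell (2,3): code 1011 → (3.000,3.237)–(2.116,4.000)
cell (2,4): code 0001 → (2.116,4.000)–(2.000,4.065)
cell (3,1): code 0010 → (3.000,1.663)–(3.199,2.000)
cell (3,2): code 0011 → (3.199,2.000)–(3.133,3.000)
cell (3,3): code 0001 → (3.133,3.000)–(3.000,3.237)
total: 14 segments, chained into 1 closed loop(s), length Σ = 10.360803

segments=14 loops=1 length=10.361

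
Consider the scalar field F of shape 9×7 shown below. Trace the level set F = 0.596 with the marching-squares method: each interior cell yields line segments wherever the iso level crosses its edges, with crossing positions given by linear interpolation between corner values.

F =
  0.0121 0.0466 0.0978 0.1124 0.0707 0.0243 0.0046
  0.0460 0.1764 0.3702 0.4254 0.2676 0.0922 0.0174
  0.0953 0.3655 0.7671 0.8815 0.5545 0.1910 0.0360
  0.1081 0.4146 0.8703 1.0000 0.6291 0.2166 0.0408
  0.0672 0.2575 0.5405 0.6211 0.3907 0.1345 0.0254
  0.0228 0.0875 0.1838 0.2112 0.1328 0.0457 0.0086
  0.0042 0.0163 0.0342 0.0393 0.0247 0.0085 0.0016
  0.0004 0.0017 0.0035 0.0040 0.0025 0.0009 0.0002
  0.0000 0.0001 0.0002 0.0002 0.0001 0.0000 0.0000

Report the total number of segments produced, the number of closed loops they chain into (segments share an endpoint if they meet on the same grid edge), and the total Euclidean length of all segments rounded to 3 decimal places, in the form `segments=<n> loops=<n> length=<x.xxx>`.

segments=12 loops=1 length=8.313

cell (1,1): code 0100 → (1.569,2.000)–(2.000,1.574)
cell (1,2): code 1100 → (1.374,3.000)–(1.569,2.000)
cell (1,3): code 1000 → (2.000,3.873)–(1.374,3.000)
cell (2,1): code 0110 → (2.000,1.574)–(3.000,1.398)
cell (2,3): code 1101 → (2.556,4.000)–(2.000,3.873)
cell (2,4): code 1000 → (3.000,4.080)–(2.556,4.000)
cell (3,1): code 0010 → (3.000,1.398)–(3.832,2.000)
cell (3,2): code 0111 → (3.832,2.000)–(4.000,2.689)
cell (3,3): code 1011 → (4.000,3.109)–(3.139,4.000)
cell (3,4): code 0001 → (3.139,4.000)–(3.000,4.080)
cell (4,2): code 0010 → (4.000,2.689)–(4.061,3.000)
cell (4,3): code 0001 → (4.061,3.000)–(4.000,3.109)
total: 12 segments, chained into 1 closed loop(s), length Σ = 8.313470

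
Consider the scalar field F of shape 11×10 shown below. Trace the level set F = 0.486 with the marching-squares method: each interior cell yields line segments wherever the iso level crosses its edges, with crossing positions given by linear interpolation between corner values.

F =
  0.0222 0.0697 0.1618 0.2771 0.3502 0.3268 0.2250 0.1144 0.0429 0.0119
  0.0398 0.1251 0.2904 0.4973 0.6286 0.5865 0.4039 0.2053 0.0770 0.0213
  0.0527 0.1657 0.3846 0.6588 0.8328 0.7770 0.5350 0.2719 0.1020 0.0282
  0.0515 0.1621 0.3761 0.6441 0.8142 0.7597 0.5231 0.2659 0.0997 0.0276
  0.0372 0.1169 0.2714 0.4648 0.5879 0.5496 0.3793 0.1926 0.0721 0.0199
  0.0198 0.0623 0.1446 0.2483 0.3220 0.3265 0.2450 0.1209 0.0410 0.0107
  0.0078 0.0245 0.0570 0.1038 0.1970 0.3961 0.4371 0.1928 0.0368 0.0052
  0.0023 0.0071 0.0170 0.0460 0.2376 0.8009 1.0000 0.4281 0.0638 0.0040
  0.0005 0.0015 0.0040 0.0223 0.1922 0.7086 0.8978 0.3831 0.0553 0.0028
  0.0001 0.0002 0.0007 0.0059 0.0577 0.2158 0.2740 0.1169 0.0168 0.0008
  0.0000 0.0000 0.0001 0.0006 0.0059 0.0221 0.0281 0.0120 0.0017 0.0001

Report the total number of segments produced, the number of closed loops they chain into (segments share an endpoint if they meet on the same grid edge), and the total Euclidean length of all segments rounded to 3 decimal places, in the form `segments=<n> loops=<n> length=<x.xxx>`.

segments=24 loops=2 length=20.068

cell (0,2): code 0100 → (0.949,3.000)–(1.000,2.945)
cell (0,3): code 1100 → (0.488,4.000)–(0.949,3.000)
cell (0,4): code 1100 → (0.613,5.000)–(0.488,4.000)
cell (0,5): code 1000 → (1.000,5.550)–(0.613,5.000)
cell (1,2): code 0110 → (1.000,2.945)–(2.000,2.370)
cell (1,5): code 1101 → (1.626,6.000)–(1.000,5.550)
cell (1,6): code 1000 → (2.000,6.186)–(1.626,6.000)
cell (2,2): code 0110 → (2.000,2.370)–(3.000,2.410)
cell (2,6): code 1001 → (3.000,6.144)–(2.000,6.186)
cell (3,2): code 0010 → (3.000,2.410)–(3.882,3.000)
cell (3,3): code 0111 → (3.882,3.000)–(4.000,3.172)
cell (3,5): code 1011 → (4.000,5.373)–(3.258,6.000)
cell (3,6): code 0001 → (3.258,6.000)–(3.000,6.144)
cell (4,3): code 0010 → (4.000,3.172)–(4.383,4.000)
cell (4,4): code 0011 → (4.383,4.000)–(4.285,5.000)
cell (4,5): code 0001 → (4.285,5.000)–(4.000,5.373)
cell (6,4): code 0100 → (6.222,5.000)–(7.000,4.441)
cell (6,5): code 1100 → (6.087,6.000)–(6.222,5.000)
cell (6,6): code 1000 → (7.000,6.899)–(6.087,6.000)
cell (7,4): code 0110 → (7.000,4.441)–(8.000,4.569)
cell (7,6): code 1001 → (8.000,6.800)–(7.000,6.899)
cell (8,4): code 0010 → (8.000,4.569)–(8.452,5.000)
cell (8,5): code 0011 → (8.452,5.000)–(8.660,6.000)
cell (8,6): code 0001 → (8.660,6.000)–(8.000,6.800)
total: 24 segments, chained into 2 closed loop(s), length Σ = 20.068486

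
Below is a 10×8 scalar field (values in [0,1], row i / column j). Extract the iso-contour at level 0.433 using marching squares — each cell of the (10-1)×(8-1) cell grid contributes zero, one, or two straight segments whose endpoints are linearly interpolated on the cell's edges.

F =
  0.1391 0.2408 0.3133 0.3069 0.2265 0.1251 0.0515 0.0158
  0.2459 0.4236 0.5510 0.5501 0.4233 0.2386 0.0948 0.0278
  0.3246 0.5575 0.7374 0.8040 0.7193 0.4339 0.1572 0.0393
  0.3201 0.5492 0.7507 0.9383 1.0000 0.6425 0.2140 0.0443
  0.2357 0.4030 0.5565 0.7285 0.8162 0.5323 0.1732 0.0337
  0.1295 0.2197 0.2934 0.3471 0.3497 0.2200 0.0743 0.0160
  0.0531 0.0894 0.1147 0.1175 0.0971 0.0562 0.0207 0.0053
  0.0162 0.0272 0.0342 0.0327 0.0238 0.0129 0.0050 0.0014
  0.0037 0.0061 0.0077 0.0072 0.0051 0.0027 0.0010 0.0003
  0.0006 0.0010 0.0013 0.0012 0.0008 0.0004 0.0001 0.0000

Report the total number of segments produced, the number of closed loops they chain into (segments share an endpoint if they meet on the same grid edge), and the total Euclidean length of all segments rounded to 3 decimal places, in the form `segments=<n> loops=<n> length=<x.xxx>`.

cell (0,1): code 0100 → (0.504,2.000)–(1.000,1.074)
cell (0,2): code 1100 → (0.519,3.000)–(0.504,2.000)
cell (0,3): code 1000 → (1.000,3.924)–(0.519,3.000)
cell (1,0): code 0100 → (1.070,1.000)–(2.000,0.465)
cell (1,1): code 1110 → (1.000,1.074)–(1.070,1.000)
cell (1,3): code 1101 → (1.033,4.000)–(1.000,3.924)
cell (1,4): code 1100 → (1.995,5.000)–(1.033,4.000)
cell (1,5): code 1000 → (2.000,5.003)–(1.995,5.000)
cell (2,0): code 0110 → (2.000,0.465)–(3.000,0.493)
cell (2,5): code 1001 → (3.000,5.489)–(2.000,5.003)
cell (3,0): code 0010 → (3.000,0.493)–(3.795,1.000)
cell (3,1): code 0111 → (3.795,1.000)–(4.000,1.195)
cell (3,5): code 1001 → (4.000,5.277)–(3.000,5.489)
cell (4,1): code 0010 → (4.000,1.195)–(4.469,2.000)
cell (4,2): code 0011 → (4.469,2.000)–(4.775,3.000)
cell (4,3): code 0011 → (4.775,3.000)–(4.821,4.000)
cell (4,4): code 0011 → (4.821,4.000)–(4.318,5.000)
cell (4,5): code 0001 → (4.318,5.000)–(4.000,5.277)
total: 18 segments, chained into 1 closed loop(s), length Σ = 14.623453

segments=18 loops=1 length=14.623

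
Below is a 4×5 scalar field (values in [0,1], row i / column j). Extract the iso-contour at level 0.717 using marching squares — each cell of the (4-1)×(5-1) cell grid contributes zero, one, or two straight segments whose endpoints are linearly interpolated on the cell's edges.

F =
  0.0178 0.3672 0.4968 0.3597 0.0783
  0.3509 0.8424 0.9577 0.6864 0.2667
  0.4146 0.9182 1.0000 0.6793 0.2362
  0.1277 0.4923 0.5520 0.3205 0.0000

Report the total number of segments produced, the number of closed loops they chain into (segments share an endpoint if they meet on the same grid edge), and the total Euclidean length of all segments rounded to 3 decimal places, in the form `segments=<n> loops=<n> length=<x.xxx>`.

cell (0,0): code 0100 → (0.736,1.000)–(1.000,0.745)
cell (0,1): code 1100 → (0.478,2.000)–(0.736,1.000)
cell (0,2): code 1000 → (1.000,2.887)–(0.478,2.000)
cell (1,0): code 0110 → (1.000,0.745)–(2.000,0.600)
cell (1,2): code 1001 → (2.000,2.882)–(1.000,2.887)
cell (2,0): code 0010 → (2.000,0.600)–(2.472,1.000)
cell (2,1): code 0011 → (2.472,1.000)–(2.632,2.000)
cell (2,2): code 0001 → (2.632,2.000)–(2.000,2.882)
total: 8 segments, chained into 1 closed loop(s), length Σ = 7.156325

segments=8 loops=1 length=7.156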